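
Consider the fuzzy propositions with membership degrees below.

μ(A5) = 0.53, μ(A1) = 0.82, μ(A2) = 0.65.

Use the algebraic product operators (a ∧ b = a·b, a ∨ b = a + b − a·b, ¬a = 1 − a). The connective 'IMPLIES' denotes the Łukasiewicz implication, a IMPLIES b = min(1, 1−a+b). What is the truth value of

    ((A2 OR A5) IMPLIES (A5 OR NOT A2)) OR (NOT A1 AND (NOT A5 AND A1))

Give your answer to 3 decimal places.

A2 OR A5 = a + b − a·b on (0.6500, 0.5300) = 0.8355
NOT A2 = 1 − 0.6500 = 0.3500
A5 OR NOT A2 = a + b − a·b on (0.5300, 0.3500) = 0.6945
(A2 OR A5) IMPLIES (A5 OR NOT A2)  [Łukasiewicz: min(1, 1−a+b)] with a=0.8355, b=0.6945 → 0.8590
NOT A1 = 1 − 0.8200 = 0.1800
NOT A5 = 1 − 0.5300 = 0.4700
NOT A5 AND A1 = a·b on (0.4700, 0.8200) = 0.3854
NOT A1 AND (NOT A5 AND A1) = a·b on (0.1800, 0.3854) = 0.0694
((A2 OR A5) IMPLIES (A5 OR NOT A2)) OR (NOT A1 AND (NOT A5 AND A1)) = a + b − a·b on (0.8590, 0.0694) = 0.8688

0.869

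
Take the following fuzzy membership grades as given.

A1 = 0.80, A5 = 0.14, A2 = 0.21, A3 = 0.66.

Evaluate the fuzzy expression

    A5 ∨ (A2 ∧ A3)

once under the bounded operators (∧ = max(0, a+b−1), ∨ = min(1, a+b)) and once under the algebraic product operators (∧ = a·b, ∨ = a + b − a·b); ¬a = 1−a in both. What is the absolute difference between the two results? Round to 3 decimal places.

0.119

Under bounded:
  A2 ∧ A3 = max(0, a+b−1) on (0.21, 0.66) = 0.00
  A5 ∨ (A2 ∧ A3) = min(1, a+b) on (0.14, 0.00) = 0.14
  → value = 0.1400
Under algebraic product:
  A2 ∧ A3 = a·b on (0.2100, 0.6600) = 0.1386
  A5 ∨ (A2 ∧ A3) = a + b − a·b on (0.1400, 0.1386) = 0.2592
  → value = 0.2592
|0.1400 − 0.2592| = 0.119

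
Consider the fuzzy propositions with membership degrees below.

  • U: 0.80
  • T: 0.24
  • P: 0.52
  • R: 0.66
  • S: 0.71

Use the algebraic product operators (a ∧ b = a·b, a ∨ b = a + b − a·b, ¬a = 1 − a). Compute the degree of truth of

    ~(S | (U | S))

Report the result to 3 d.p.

U | S = a + b − a·b on (0.8000, 0.7100) = 0.9420
S | (U | S) = a + b − a·b on (0.7100, 0.9420) = 0.9832
~(S | (U | S)) = 1 − 0.9832 = 0.0168

0.017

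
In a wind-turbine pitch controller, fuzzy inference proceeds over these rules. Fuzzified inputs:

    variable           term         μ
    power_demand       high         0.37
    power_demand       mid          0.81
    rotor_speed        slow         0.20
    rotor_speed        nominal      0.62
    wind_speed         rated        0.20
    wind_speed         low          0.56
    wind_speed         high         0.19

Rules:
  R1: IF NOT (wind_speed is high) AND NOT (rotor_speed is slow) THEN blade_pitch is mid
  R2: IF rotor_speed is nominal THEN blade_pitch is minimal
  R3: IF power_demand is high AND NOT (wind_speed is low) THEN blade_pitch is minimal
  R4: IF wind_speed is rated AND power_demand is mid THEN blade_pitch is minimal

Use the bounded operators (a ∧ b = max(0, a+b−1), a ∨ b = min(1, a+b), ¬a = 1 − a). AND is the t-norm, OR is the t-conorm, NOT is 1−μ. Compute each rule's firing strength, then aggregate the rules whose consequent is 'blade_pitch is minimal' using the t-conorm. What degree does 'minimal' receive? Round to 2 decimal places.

R1: ¬high=1−0.19=0.81, ¬slow=1−0.20=0.80; AND[max(0, a+b−1)] → w = 0.61
R2: nominal=0.62 → w = 0.62
R3: high=0.37, ¬low=1−0.56=0.44; AND[max(0, a+b−1)] → w = 0.00
R4: rated=0.20, mid=0.81; AND[max(0, a+b−1)] → w = 0.01
Rules with consequent 'minimal': {R2, R3, R4} → strengths 0.62, 0.00, 0.01
Aggregate via t-conorm [min(1, a+b)]: 0.63

0.63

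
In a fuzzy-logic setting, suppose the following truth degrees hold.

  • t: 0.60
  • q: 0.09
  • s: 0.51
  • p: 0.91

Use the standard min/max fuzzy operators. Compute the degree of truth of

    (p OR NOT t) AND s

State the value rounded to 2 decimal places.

0.51

NOT t = 1 − 0.60 = 0.40
p OR NOT t = max(a, b) on (0.91, 0.40) = 0.91
(p OR NOT t) AND s = min(a, b) on (0.91, 0.51) = 0.51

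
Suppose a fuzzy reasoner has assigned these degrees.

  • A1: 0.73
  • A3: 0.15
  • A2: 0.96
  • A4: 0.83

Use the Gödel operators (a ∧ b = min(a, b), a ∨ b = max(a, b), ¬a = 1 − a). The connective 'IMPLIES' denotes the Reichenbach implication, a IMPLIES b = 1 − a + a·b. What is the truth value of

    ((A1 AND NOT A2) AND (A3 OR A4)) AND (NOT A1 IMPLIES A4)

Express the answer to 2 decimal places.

0.04

NOT A2 = 1 − 0.96 = 0.04
A1 AND NOT A2 = min(a, b) on (0.73, 0.04) = 0.04
A3 OR A4 = max(a, b) on (0.15, 0.83) = 0.83
(A1 AND NOT A2) AND (A3 OR A4) = min(a, b) on (0.04, 0.83) = 0.04
NOT A1 = 1 − 0.73 = 0.27
NOT A1 IMPLIES A4  [Reichenbach: 1 − a + a·b] with a=0.27, b=0.83 → 0.95
((A1 AND NOT A2) AND (A3 OR A4)) AND (NOT A1 IMPLIES A4) = min(a, b) on (0.04, 0.95) = 0.04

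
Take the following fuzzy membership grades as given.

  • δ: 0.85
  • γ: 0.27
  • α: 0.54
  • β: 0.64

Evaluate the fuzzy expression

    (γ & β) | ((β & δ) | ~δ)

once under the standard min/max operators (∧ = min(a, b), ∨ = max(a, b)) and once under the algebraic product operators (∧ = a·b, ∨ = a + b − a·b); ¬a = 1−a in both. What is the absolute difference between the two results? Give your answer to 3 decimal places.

0.039

Under standard min/max:
  γ & β = min(a, b) on (0.27, 0.64) = 0.27
  β & δ = min(a, b) on (0.64, 0.85) = 0.64
  ~δ = 1 − 0.85 = 0.15
  (β & δ) | ~δ = max(a, b) on (0.64, 0.15) = 0.64
  (γ & β) | ((β & δ) | ~δ) = max(a, b) on (0.27, 0.64) = 0.64
  → value = 0.6400
Under algebraic product:
  γ & β = a·b on (0.2700, 0.6400) = 0.1728
  β & δ = a·b on (0.6400, 0.8500) = 0.5440
  ~δ = 1 − 0.8500 = 0.1500
  (β & δ) | ~δ = a + b − a·b on (0.5440, 0.1500) = 0.6124
  (γ & β) | ((β & δ) | ~δ) = a + b − a·b on (0.1728, 0.6124) = 0.6794
  → value = 0.6794
|0.6400 − 0.6794| = 0.039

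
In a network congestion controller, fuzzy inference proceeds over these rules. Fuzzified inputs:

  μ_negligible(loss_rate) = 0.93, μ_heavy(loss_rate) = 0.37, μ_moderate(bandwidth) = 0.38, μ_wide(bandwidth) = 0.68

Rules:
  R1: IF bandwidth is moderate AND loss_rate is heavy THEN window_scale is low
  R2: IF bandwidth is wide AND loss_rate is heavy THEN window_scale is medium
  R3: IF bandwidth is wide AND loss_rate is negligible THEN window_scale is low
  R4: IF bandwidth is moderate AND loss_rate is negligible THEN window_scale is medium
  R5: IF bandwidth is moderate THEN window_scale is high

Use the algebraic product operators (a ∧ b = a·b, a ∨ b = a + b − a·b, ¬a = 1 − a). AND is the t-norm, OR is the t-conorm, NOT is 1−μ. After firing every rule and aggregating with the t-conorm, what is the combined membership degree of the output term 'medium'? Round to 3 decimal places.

0.516

R1: moderate=0.38, heavy=0.37; AND[a·b] → w = 0.1406
R2: wide=0.68, heavy=0.37; AND[a·b] → w = 0.2516
R3: wide=0.68, negligible=0.93; AND[a·b] → w = 0.6324
R4: moderate=0.38, negligible=0.93; AND[a·b] → w = 0.3534
R5: moderate=0.38 → w = 0.3800
Rules with consequent 'medium': {R2, R4} → strengths 0.2516, 0.3534
Aggregate via t-conorm [a + b − a·b]: 0.5161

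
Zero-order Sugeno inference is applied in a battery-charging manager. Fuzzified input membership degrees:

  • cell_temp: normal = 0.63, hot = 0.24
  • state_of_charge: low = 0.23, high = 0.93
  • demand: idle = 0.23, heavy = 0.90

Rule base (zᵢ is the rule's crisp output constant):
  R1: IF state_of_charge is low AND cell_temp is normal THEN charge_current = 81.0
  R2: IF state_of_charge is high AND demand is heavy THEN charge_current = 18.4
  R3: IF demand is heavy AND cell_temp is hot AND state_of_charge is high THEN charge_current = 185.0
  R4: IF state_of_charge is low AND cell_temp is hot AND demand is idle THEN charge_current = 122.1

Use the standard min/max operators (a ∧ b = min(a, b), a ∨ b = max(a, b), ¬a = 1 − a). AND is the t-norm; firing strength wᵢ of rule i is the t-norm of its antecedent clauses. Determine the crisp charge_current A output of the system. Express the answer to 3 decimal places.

67.296

R1 (z=81.0): low=0.23, normal=0.63; AND[min(a, b)] → w = 0.23
R2 (z=18.4): high=0.93, heavy=0.90; AND[min(a, b)] → w = 0.90
R3 (z=185.0): heavy=0.90, hot=0.24, high=0.93; AND[min(a, b)] → w = 0.24
R4 (z=122.1): low=0.23, hot=0.24, idle=0.23; AND[min(a, b)] → w = 0.23
Weighted average = (0.23·81.0 + 0.90·18.4 + 0.24·185.0 + 0.23·122.1) / (0.23 + 0.90 + 0.24 + 0.23)
  = 107.6730 / 1.6000 = 67.296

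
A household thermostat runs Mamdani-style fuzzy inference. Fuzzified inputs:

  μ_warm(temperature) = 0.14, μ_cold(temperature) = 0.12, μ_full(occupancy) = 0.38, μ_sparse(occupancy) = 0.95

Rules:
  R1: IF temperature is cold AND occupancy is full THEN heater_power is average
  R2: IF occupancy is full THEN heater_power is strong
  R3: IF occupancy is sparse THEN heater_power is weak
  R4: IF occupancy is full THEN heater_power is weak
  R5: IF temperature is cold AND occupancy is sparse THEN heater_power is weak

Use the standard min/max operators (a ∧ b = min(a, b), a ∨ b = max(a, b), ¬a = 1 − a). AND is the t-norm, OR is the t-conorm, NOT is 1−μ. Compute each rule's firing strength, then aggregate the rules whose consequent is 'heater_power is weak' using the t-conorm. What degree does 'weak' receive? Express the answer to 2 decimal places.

0.95

R1: cold=0.12, full=0.38; AND[min(a, b)] → w = 0.12
R2: full=0.38 → w = 0.38
R3: sparse=0.95 → w = 0.95
R4: full=0.38 → w = 0.38
R5: cold=0.12, sparse=0.95; AND[min(a, b)] → w = 0.12
Rules with consequent 'weak': {R3, R4, R5} → strengths 0.95, 0.38, 0.12
Aggregate via t-conorm [max(a, b)]: 0.95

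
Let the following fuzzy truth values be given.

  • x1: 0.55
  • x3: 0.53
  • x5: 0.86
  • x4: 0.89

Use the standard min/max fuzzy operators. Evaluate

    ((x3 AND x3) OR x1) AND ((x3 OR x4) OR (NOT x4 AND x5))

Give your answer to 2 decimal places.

x3 AND x3 = min(a, b) on (0.53, 0.53) = 0.53
(x3 AND x3) OR x1 = max(a, b) on (0.53, 0.55) = 0.55
x3 OR x4 = max(a, b) on (0.53, 0.89) = 0.89
NOT x4 = 1 − 0.89 = 0.11
NOT x4 AND x5 = min(a, b) on (0.11, 0.86) = 0.11
(x3 OR x4) OR (NOT x4 AND x5) = max(a, b) on (0.89, 0.11) = 0.89
((x3 AND x3) OR x1) AND ((x3 OR x4) OR (NOT x4 AND x5)) = min(a, b) on (0.55, 0.89) = 0.55

0.55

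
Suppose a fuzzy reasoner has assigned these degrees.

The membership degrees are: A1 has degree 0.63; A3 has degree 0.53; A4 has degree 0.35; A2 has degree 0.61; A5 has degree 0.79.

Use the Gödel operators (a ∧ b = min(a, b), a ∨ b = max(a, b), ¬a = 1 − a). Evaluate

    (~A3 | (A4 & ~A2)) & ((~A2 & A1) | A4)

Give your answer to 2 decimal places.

0.39

~A3 = 1 − 0.53 = 0.47
~A2 = 1 − 0.61 = 0.39
A4 & ~A2 = min(a, b) on (0.35, 0.39) = 0.35
~A3 | (A4 & ~A2) = max(a, b) on (0.47, 0.35) = 0.47
~A2 = 1 − 0.61 = 0.39
~A2 & A1 = min(a, b) on (0.39, 0.63) = 0.39
(~A2 & A1) | A4 = max(a, b) on (0.39, 0.35) = 0.39
(~A3 | (A4 & ~A2)) & ((~A2 & A1) | A4) = min(a, b) on (0.47, 0.39) = 0.39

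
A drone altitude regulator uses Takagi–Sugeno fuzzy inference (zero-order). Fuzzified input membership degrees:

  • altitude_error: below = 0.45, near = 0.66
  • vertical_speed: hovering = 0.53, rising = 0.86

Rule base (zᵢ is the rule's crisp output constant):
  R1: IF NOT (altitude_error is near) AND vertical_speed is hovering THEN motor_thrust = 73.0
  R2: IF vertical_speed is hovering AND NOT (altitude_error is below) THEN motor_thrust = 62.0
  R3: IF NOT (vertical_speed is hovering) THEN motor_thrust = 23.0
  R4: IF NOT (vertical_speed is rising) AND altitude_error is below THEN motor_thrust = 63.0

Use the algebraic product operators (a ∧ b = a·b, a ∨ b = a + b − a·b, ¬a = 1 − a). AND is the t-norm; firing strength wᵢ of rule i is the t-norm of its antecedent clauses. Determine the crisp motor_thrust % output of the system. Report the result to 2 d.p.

45.79

R1 (z=73.0): ¬near=1−0.66=0.34, hovering=0.53; AND[a·b] → w = 0.1802
R2 (z=62.0): hovering=0.53, ¬below=1−0.45=0.55; AND[a·b] → w = 0.2915
R3 (z=23.0): ¬hovering=1−0.53=0.47 → w = 0.4700
R4 (z=63.0): ¬rising=1−0.86=0.14, below=0.45; AND[a·b] → w = 0.0630
Weighted average = (0.1802·73.0 + 0.2915·62.0 + 0.4700·23.0 + 0.0630·63.0) / (0.1802 + 0.2915 + 0.4700 + 0.0630)
  = 46.0066 / 1.0047 = 45.79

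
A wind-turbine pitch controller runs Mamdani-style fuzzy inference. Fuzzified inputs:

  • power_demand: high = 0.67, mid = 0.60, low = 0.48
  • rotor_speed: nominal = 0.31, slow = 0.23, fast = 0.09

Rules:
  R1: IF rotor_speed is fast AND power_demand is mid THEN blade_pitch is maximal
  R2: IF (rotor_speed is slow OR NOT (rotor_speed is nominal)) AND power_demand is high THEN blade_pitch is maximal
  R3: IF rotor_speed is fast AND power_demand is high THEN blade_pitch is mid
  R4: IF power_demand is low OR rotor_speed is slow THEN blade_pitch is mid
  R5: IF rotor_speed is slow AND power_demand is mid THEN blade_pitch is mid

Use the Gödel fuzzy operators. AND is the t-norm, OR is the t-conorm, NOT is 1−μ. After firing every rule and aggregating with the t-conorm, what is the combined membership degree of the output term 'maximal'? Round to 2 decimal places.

R1: fast=0.09, mid=0.60; AND[min(a, b)] → w = 0.09
R2: (slow=0.23 OR ¬nominal=1−0.31=0.69) = 0.69; AND[min(a, b)] with high=0.67 → w = 0.67
R3: fast=0.09, high=0.67; AND[min(a, b)] → w = 0.09
R4: low=0.48, slow=0.23; OR[max(a, b)] → w = 0.48
R5: slow=0.23, mid=0.60; AND[min(a, b)] → w = 0.23
Rules with consequent 'maximal': {R1, R2} → strengths 0.09, 0.67
Aggregate via t-conorm [max(a, b)]: 0.67

0.67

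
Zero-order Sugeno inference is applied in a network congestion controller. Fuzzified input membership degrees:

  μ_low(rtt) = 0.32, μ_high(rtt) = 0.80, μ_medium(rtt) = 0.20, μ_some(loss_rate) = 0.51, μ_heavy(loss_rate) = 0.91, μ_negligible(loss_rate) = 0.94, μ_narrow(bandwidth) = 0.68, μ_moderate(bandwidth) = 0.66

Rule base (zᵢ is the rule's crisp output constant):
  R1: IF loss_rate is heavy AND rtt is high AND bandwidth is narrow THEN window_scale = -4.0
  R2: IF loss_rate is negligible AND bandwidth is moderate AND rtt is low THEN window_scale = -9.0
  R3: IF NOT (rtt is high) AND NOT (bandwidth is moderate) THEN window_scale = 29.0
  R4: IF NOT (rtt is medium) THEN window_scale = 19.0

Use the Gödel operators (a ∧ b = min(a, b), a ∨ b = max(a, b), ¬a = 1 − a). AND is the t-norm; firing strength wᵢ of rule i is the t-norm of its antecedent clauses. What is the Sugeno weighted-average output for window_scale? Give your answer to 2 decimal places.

R1 (z=-4.0): heavy=0.91, high=0.80, narrow=0.68; AND[min(a, b)] → w = 0.68
R2 (z=-9.0): negligible=0.94, moderate=0.66, low=0.32; AND[min(a, b)] → w = 0.32
R3 (z=29.0): ¬high=1−0.80=0.20, ¬moderate=1−0.66=0.34; AND[min(a, b)] → w = 0.20
R4 (z=19.0): ¬medium=1−0.20=0.80 → w = 0.80
Weighted average = (0.68·-4.0 + 0.32·-9.0 + 0.20·29.0 + 0.80·19.0) / (0.68 + 0.32 + 0.20 + 0.80)
  = 15.4000 / 2.0000 = 7.70

7.70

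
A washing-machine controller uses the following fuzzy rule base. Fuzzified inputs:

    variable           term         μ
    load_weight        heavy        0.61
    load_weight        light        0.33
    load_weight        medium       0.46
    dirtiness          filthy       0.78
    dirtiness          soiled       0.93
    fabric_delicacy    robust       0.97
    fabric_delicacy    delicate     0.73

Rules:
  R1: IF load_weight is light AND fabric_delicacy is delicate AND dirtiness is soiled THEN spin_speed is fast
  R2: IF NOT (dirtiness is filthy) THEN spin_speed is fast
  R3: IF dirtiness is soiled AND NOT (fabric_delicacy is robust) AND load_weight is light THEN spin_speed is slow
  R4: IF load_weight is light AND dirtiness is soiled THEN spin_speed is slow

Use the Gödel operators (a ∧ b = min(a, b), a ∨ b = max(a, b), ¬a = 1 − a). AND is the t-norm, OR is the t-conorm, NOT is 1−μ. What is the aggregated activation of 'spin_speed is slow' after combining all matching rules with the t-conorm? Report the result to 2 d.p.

R1: light=0.33, delicate=0.73, soiled=0.93; AND[min(a, b)] → w = 0.33
R2: ¬filthy=1−0.78=0.22 → w = 0.22
R3: soiled=0.93, ¬robust=1−0.97=0.03, light=0.33; AND[min(a, b)] → w = 0.03
R4: light=0.33, soiled=0.93; AND[min(a, b)] → w = 0.33
Rules with consequent 'slow': {R3, R4} → strengths 0.03, 0.33
Aggregate via t-conorm [max(a, b)]: 0.33

0.33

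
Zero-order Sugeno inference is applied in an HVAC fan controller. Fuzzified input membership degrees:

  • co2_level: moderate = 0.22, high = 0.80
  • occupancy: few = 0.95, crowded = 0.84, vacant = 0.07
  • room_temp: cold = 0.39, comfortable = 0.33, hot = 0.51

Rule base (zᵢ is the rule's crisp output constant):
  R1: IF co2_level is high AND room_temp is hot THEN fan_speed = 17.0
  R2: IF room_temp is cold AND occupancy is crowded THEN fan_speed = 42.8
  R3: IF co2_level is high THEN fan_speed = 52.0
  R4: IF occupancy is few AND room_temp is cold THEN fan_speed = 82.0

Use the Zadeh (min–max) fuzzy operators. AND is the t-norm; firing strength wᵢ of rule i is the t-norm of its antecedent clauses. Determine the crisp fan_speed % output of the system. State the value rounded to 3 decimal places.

R1 (z=17.0): high=0.80, hot=0.51; AND[min(a, b)] → w = 0.51
R2 (z=42.8): cold=0.39, crowded=0.84; AND[min(a, b)] → w = 0.39
R3 (z=52.0): high=0.80 → w = 0.80
R4 (z=82.0): few=0.95, cold=0.39; AND[min(a, b)] → w = 0.39
Weighted average = (0.51·17.0 + 0.39·42.8 + 0.80·52.0 + 0.39·82.0) / (0.51 + 0.39 + 0.80 + 0.39)
  = 98.9420 / 2.0900 = 47.341

47.341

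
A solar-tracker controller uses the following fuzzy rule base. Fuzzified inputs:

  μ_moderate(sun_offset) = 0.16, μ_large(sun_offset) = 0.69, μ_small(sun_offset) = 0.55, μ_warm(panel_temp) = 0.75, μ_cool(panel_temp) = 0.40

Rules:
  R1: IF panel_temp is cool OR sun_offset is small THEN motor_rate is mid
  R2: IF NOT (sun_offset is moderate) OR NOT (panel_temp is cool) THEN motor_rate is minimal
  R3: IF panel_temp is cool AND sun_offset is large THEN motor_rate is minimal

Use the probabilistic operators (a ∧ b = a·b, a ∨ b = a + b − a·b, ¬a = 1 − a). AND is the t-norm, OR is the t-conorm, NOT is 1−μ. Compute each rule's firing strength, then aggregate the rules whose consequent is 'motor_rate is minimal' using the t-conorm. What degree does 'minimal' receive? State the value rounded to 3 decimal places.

R1: cool=0.40, small=0.55; OR[a + b − a·b] → w = 0.7300
R2: ¬moderate=1−0.16=0.84, ¬cool=1−0.40=0.60; OR[a + b − a·b] → w = 0.9360
R3: cool=0.40, large=0.69; AND[a·b] → w = 0.2760
Rules with consequent 'minimal': {R2, R3} → strengths 0.9360, 0.2760
Aggregate via t-conorm [a + b − a·b]: 0.9537

0.954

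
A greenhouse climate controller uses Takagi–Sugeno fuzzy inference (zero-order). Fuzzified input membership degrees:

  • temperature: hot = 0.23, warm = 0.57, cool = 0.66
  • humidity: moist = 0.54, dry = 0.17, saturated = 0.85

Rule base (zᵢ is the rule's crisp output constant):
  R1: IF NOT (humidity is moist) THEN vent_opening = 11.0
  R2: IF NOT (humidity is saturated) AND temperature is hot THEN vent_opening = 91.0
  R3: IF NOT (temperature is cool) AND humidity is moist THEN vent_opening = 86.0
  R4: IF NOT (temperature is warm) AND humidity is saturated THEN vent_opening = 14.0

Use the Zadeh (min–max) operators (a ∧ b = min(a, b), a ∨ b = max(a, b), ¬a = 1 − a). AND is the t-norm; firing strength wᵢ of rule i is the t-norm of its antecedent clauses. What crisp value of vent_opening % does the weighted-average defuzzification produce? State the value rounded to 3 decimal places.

39.109

R1 (z=11.0): ¬moist=1−0.54=0.46 → w = 0.46
R2 (z=91.0): ¬saturated=1−0.85=0.15, hot=0.23; AND[min(a, b)] → w = 0.15
R3 (z=86.0): ¬cool=1−0.66=0.34, moist=0.54; AND[min(a, b)] → w = 0.34
R4 (z=14.0): ¬warm=1−0.57=0.43, saturated=0.85; AND[min(a, b)] → w = 0.43
Weighted average = (0.46·11.0 + 0.15·91.0 + 0.34·86.0 + 0.43·14.0) / (0.46 + 0.15 + 0.34 + 0.43)
  = 53.9700 / 1.3800 = 39.109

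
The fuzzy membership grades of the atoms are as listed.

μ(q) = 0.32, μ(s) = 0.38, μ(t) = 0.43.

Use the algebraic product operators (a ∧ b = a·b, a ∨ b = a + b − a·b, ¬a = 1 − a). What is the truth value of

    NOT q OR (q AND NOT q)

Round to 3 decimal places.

0.750

NOT q = 1 − 0.3200 = 0.6800
NOT q = 1 − 0.3200 = 0.6800
q AND NOT q = a·b on (0.3200, 0.6800) = 0.2176
NOT q OR (q AND NOT q) = a + b − a·b on (0.6800, 0.2176) = 0.7496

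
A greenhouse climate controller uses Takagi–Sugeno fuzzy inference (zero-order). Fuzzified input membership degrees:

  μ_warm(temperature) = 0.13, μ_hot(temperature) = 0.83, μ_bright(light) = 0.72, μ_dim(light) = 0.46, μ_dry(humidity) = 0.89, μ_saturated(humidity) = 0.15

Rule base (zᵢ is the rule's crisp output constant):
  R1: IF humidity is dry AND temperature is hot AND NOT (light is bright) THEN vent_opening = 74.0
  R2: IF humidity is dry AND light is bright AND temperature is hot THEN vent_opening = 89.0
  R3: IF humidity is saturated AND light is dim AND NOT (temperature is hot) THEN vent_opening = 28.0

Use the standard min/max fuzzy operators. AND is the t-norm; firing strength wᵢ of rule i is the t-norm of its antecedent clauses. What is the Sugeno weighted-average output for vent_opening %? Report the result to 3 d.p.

R1 (z=74.0): dry=0.89, hot=0.83, ¬bright=1−0.72=0.28; AND[min(a, b)] → w = 0.28
R2 (z=89.0): dry=0.89, bright=0.72, hot=0.83; AND[min(a, b)] → w = 0.72
R3 (z=28.0): saturated=0.15, dim=0.46, ¬hot=1−0.83=0.17; AND[min(a, b)] → w = 0.15
Weighted average = (0.28·74.0 + 0.72·89.0 + 0.15·28.0) / (0.28 + 0.72 + 0.15)
  = 89.0000 / 1.1500 = 77.391

77.391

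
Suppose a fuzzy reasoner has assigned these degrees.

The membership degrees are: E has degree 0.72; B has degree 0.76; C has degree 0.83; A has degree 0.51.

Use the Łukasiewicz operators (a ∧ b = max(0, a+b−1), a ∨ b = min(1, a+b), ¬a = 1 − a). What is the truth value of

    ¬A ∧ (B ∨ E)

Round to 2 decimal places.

0.49

¬A = 1 − 0.51 = 0.49
B ∨ E = min(1, a+b) on (0.76, 0.72) = 1.00
¬A ∧ (B ∨ E) = max(0, a+b−1) on (0.49, 1.00) = 0.49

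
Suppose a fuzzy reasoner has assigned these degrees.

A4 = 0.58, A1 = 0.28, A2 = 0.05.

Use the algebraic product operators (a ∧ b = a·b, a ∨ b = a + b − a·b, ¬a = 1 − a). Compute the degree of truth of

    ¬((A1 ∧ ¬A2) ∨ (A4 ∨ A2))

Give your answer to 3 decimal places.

¬A2 = 1 − 0.0500 = 0.9500
A1 ∧ ¬A2 = a·b on (0.2800, 0.9500) = 0.2660
A4 ∨ A2 = a + b − a·b on (0.5800, 0.0500) = 0.6010
(A1 ∧ ¬A2) ∨ (A4 ∨ A2) = a + b − a·b on (0.2660, 0.6010) = 0.7071
¬((A1 ∧ ¬A2) ∨ (A4 ∨ A2)) = 1 − 0.7071 = 0.2929

0.293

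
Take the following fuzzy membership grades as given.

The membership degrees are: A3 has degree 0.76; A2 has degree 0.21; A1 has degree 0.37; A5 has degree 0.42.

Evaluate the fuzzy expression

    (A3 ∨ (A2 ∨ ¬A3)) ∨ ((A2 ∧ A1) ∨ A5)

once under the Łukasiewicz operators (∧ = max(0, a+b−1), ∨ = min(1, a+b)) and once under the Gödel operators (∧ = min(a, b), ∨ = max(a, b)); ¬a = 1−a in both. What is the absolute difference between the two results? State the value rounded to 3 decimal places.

Under Łukasiewicz:
  ¬A3 = 1 − 0.76 = 0.24
  A2 ∨ ¬A3 = min(1, a+b) on (0.21, 0.24) = 0.45
  A3 ∨ (A2 ∨ ¬A3) = min(1, a+b) on (0.76, 0.45) = 1.00
  A2 ∧ A1 = max(0, a+b−1) on (0.21, 0.37) = 0.00
  (A2 ∧ A1) ∨ A5 = min(1, a+b) on (0.00, 0.42) = 0.42
  (A3 ∨ (A2 ∨ ¬A3)) ∨ ((A2 ∧ A1) ∨ A5) = min(1, a+b) on (1.00, 0.42) = 1.00
  → value = 1.0000
Under Gödel:
  ¬A3 = 1 − 0.76 = 0.24
  A2 ∨ ¬A3 = max(a, b) on (0.21, 0.24) = 0.24
  A3 ∨ (A2 ∨ ¬A3) = max(a, b) on (0.76, 0.24) = 0.76
  A2 ∧ A1 = min(a, b) on (0.21, 0.37) = 0.21
  (A2 ∧ A1) ∨ A5 = max(a, b) on (0.21, 0.42) = 0.42
  (A3 ∨ (A2 ∨ ¬A3)) ∨ ((A2 ∧ A1) ∨ A5) = max(a, b) on (0.76, 0.42) = 0.76
  → value = 0.7600
|1.0000 − 0.7600| = 0.240

0.240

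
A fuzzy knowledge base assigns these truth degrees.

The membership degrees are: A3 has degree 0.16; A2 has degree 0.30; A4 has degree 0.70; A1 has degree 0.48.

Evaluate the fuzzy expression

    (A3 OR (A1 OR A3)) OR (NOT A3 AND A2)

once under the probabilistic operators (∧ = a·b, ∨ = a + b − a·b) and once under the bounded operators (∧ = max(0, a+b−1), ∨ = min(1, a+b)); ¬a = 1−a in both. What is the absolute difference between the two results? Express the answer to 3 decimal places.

Under probabilistic:
  A1 OR A3 = a + b − a·b on (0.4800, 0.1600) = 0.5632
  A3 OR (A1 OR A3) = a + b − a·b on (0.1600, 0.5632) = 0.6331
  NOT A3 = 1 − 0.1600 = 0.8400
  NOT A3 AND A2 = a·b on (0.8400, 0.3000) = 0.2520
  (A3 OR (A1 OR A3)) OR (NOT A3 AND A2) = a + b − a·b on (0.6331, 0.2520) = 0.7255
  → value = 0.7255
Under bounded:
  A1 OR A3 = min(1, a+b) on (0.48, 0.16) = 0.64
  A3 OR (A1 OR A3) = min(1, a+b) on (0.16, 0.64) = 0.80
  NOT A3 = 1 − 0.16 = 0.84
  NOT A3 AND A2 = max(0, a+b−1) on (0.84, 0.30) = 0.14
  (A3 OR (A1 OR A3)) OR (NOT A3 AND A2) = min(1, a+b) on (0.80, 0.14) = 0.94
  → value = 0.9400
|0.7255 − 0.9400| = 0.214

0.214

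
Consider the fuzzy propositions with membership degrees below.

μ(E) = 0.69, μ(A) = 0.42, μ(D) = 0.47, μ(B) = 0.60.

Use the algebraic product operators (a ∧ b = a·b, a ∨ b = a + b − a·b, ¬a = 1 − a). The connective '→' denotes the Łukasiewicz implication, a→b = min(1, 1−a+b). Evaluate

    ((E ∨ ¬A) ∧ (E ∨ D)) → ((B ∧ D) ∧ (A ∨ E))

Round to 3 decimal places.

0.504

¬A = 1 − 0.4200 = 0.5800
E ∨ ¬A = a + b − a·b on (0.6900, 0.5800) = 0.8698
E ∨ D = a + b − a·b on (0.6900, 0.4700) = 0.8357
(E ∨ ¬A) ∧ (E ∨ D) = a·b on (0.8698, 0.8357) = 0.7269
B ∧ D = a·b on (0.6000, 0.4700) = 0.2820
A ∨ E = a + b − a·b on (0.4200, 0.6900) = 0.8202
(B ∧ D) ∧ (A ∨ E) = a·b on (0.2820, 0.8202) = 0.2313
((E ∨ ¬A) ∧ (E ∨ D)) → ((B ∧ D) ∧ (A ∨ E))  [Łukasiewicz: min(1, 1−a+b)] with a=0.7269, b=0.2313 → 0.5044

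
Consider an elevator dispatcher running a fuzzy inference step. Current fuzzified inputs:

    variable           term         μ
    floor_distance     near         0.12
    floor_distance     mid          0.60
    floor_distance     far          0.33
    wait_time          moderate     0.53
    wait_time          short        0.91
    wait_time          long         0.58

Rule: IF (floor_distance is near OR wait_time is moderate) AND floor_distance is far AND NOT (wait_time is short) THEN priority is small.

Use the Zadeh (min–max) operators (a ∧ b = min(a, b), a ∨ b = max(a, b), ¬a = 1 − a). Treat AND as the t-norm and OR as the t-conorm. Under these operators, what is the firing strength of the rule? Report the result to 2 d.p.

firing strength: (near=0.12 OR moderate=0.53) = 0.53; AND[min(a, b)] with far=0.33, ¬short=1−0.91=0.09 → w = 0.09

0.09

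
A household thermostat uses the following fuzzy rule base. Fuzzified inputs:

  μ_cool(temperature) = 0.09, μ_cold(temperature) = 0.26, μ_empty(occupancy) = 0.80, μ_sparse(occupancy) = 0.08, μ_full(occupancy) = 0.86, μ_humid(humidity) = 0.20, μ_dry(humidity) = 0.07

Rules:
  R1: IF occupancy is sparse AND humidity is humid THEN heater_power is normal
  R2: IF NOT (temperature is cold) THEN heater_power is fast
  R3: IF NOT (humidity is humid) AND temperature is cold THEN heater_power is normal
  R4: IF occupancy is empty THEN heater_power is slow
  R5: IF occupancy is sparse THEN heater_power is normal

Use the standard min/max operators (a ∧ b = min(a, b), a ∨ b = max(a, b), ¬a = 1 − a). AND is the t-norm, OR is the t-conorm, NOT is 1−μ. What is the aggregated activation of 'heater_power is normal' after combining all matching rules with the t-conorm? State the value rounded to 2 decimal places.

0.26

R1: sparse=0.08, humid=0.20; AND[min(a, b)] → w = 0.08
R2: ¬cold=1−0.26=0.74 → w = 0.74
R3: ¬humid=1−0.20=0.80, cold=0.26; AND[min(a, b)] → w = 0.26
R4: empty=0.80 → w = 0.80
R5: sparse=0.08 → w = 0.08
Rules with consequent 'normal': {R1, R3, R5} → strengths 0.08, 0.26, 0.08
Aggregate via t-conorm [max(a, b)]: 0.26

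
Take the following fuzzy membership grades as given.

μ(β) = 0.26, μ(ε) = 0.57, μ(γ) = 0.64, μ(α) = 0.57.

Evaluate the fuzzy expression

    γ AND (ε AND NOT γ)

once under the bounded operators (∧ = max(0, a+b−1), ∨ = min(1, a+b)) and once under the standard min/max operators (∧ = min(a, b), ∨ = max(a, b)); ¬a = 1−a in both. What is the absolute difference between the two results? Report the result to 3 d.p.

Under bounded:
  NOT γ = 1 − 0.64 = 0.36
  ε AND NOT γ = max(0, a+b−1) on (0.57, 0.36) = 0.00
  γ AND (ε AND NOT γ) = max(0, a+b−1) on (0.64, 0.00) = 0.00
  → value = 0.0000
Under standard min/max:
  NOT γ = 1 − 0.64 = 0.36
  ε AND NOT γ = min(a, b) on (0.57, 0.36) = 0.36
  γ AND (ε AND NOT γ) = min(a, b) on (0.64, 0.36) = 0.36
  → value = 0.3600
|0.0000 − 0.3600| = 0.360

0.360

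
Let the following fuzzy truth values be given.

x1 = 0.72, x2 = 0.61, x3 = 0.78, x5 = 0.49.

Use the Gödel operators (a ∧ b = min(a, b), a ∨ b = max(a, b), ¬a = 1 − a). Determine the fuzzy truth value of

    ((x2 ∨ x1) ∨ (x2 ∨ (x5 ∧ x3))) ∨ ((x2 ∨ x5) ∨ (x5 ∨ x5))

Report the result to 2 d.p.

x2 ∨ x1 = max(a, b) on (0.61, 0.72) = 0.72
x5 ∧ x3 = min(a, b) on (0.49, 0.78) = 0.49
x2 ∨ (x5 ∧ x3) = max(a, b) on (0.61, 0.49) = 0.61
(x2 ∨ x1) ∨ (x2 ∨ (x5 ∧ x3)) = max(a, b) on (0.72, 0.61) = 0.72
x2 ∨ x5 = max(a, b) on (0.61, 0.49) = 0.61
x5 ∨ x5 = max(a, b) on (0.49, 0.49) = 0.49
(x2 ∨ x5) ∨ (x5 ∨ x5) = max(a, b) on (0.61, 0.49) = 0.61
((x2 ∨ x1) ∨ (x2 ∨ (x5 ∧ x3))) ∨ ((x2 ∨ x5) ∨ (x5 ∨ x5)) = max(a, b) on (0.72, 0.61) = 0.72

0.72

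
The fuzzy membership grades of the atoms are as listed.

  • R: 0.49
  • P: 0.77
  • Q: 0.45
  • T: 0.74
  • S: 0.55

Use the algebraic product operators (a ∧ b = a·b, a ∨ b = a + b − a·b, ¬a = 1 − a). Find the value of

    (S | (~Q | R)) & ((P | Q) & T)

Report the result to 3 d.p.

~Q = 1 − 0.4500 = 0.5500
~Q | R = a + b − a·b on (0.5500, 0.4900) = 0.7705
S | (~Q | R) = a + b − a·b on (0.5500, 0.7705) = 0.8967
P | Q = a + b − a·b on (0.7700, 0.4500) = 0.8735
(P | Q) & T = a·b on (0.8735, 0.7400) = 0.6464
(S | (~Q | R)) & ((P | Q) & T) = a·b on (0.8967, 0.6464) = 0.5796

0.580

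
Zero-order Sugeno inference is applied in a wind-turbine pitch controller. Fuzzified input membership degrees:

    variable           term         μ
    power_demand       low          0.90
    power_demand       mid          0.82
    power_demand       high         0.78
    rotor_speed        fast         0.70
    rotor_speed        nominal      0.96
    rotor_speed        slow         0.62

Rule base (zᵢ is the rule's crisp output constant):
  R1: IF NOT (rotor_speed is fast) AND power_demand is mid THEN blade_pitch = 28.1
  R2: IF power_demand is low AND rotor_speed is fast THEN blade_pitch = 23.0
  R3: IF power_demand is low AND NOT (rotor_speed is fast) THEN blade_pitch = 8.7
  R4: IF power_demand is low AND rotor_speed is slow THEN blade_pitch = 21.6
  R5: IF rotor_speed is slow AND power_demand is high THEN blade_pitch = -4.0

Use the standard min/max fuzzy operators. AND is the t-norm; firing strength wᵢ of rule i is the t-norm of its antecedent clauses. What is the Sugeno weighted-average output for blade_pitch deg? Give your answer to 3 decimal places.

R1 (z=28.1): ¬fast=1−0.70=0.30, mid=0.82; AND[min(a, b)] → w = 0.30
R2 (z=23.0): low=0.90, fast=0.70; AND[min(a, b)] → w = 0.70
R3 (z=8.7): low=0.90, ¬fast=1−0.70=0.30; AND[min(a, b)] → w = 0.30
R4 (z=21.6): low=0.90, slow=0.62; AND[min(a, b)] → w = 0.62
R5 (z=-4.0): slow=0.62, high=0.78; AND[min(a, b)] → w = 0.62
Weighted average = (0.30·28.1 + 0.70·23.0 + 0.30·8.7 + 0.62·21.6 + 0.62·-4.0) / (0.30 + 0.70 + 0.30 + 0.62 + 0.62)
  = 38.0520 / 2.5400 = 14.981

14.981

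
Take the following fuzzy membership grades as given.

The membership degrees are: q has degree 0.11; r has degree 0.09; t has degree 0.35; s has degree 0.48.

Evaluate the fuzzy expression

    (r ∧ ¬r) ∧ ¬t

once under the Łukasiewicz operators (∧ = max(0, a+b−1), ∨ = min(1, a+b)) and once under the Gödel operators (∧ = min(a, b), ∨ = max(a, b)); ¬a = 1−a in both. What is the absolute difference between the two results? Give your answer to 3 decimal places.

0.090

Under Łukasiewicz:
  ¬r = 1 − 0.09 = 0.91
  r ∧ ¬r = max(0, a+b−1) on (0.09, 0.91) = 0.00
  ¬t = 1 − 0.35 = 0.65
  (r ∧ ¬r) ∧ ¬t = max(0, a+b−1) on (0.00, 0.65) = 0.00
  → value = 0.0000
Under Gödel:
  ¬r = 1 − 0.09 = 0.91
  r ∧ ¬r = min(a, b) on (0.09, 0.91) = 0.09
  ¬t = 1 − 0.35 = 0.65
  (r ∧ ¬r) ∧ ¬t = min(a, b) on (0.09, 0.65) = 0.09
  → value = 0.0900
|0.0000 − 0.0900| = 0.090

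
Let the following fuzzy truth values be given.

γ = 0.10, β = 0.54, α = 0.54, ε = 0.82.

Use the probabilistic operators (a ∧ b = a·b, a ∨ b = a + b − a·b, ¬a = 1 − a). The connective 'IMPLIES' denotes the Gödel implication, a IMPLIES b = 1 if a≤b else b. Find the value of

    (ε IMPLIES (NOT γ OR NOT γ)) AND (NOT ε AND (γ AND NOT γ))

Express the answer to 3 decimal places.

0.016

NOT γ = 1 − 0.1000 = 0.9000
NOT γ = 1 − 0.1000 = 0.9000
NOT γ OR NOT γ = a + b − a·b on (0.9000, 0.9000) = 0.9900
ε IMPLIES (NOT γ OR NOT γ)  [Gödel: 1 if a≤b else b] with a=0.8200, b=0.9900 → 1.0000
NOT ε = 1 − 0.8200 = 0.1800
NOT γ = 1 − 0.1000 = 0.9000
γ AND NOT γ = a·b on (0.1000, 0.9000) = 0.0900
NOT ε AND (γ AND NOT γ) = a·b on (0.1800, 0.0900) = 0.0162
(ε IMPLIES (NOT γ OR NOT γ)) AND (NOT ε AND (γ AND NOT γ)) = a·b on (1.0000, 0.0162) = 0.0162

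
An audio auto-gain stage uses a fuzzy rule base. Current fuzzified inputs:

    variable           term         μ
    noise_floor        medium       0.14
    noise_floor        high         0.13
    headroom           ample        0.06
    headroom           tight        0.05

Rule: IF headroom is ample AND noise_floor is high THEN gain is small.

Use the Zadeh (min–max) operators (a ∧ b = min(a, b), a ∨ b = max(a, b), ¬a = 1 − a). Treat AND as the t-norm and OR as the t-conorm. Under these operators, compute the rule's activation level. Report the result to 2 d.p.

0.06

firing strength: ample=0.06, high=0.13; AND[min(a, b)] → w = 0.06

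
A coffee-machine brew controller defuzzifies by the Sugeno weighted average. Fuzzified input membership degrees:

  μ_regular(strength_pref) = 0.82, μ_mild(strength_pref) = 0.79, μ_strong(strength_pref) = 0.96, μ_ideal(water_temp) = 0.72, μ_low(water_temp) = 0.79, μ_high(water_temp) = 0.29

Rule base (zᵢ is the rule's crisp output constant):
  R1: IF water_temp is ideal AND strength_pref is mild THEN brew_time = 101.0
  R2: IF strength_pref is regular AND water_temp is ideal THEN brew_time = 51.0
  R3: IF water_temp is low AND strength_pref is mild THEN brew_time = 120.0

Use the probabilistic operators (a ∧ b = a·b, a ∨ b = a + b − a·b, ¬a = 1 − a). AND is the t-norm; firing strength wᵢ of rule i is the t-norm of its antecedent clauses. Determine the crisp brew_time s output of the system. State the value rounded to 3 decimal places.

R1 (z=101.0): ideal=0.72, mild=0.79; AND[a·b] → w = 0.5688
R2 (z=51.0): regular=0.82, ideal=0.72; AND[a·b] → w = 0.5904
R3 (z=120.0): low=0.79, mild=0.79; AND[a·b] → w = 0.6241
Weighted average = (0.5688·101.0 + 0.5904·51.0 + 0.6241·120.0) / (0.5688 + 0.5904 + 0.6241)
  = 162.4512 / 1.7833 = 91.096

91.096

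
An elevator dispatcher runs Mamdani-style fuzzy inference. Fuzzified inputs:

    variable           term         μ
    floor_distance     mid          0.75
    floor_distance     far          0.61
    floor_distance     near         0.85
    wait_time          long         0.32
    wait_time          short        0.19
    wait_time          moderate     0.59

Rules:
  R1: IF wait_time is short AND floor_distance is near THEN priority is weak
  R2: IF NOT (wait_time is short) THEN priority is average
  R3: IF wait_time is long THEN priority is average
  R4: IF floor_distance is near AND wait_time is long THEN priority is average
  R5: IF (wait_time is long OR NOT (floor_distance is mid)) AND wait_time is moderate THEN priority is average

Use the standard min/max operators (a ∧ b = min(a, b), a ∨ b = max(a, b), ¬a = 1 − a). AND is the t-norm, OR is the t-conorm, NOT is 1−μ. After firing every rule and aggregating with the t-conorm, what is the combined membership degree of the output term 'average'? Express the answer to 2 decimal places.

R1: short=0.19, near=0.85; AND[min(a, b)] → w = 0.19
R2: ¬short=1−0.19=0.81 → w = 0.81
R3: long=0.32 → w = 0.32
R4: near=0.85, long=0.32; AND[min(a, b)] → w = 0.32
R5: (long=0.32 OR ¬mid=1−0.75=0.25) = 0.32; AND[min(a, b)] with moderate=0.59 → w = 0.32
Rules with consequent 'average': {R2, R3, R4, R5} → strengths 0.81, 0.32, 0.32, 0.32
Aggregate via t-conorm [max(a, b)]: 0.81

0.81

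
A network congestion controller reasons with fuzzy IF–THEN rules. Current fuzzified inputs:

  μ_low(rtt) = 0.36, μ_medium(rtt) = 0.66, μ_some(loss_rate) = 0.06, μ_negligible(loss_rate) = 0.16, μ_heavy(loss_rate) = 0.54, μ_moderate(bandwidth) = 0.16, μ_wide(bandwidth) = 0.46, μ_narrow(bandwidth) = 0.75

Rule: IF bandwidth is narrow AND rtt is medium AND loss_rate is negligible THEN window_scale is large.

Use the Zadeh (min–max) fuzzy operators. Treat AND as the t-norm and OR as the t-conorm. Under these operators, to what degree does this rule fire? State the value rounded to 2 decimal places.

firing strength: narrow=0.75, medium=0.66, negligible=0.16; AND[min(a, b)] → w = 0.16

0.16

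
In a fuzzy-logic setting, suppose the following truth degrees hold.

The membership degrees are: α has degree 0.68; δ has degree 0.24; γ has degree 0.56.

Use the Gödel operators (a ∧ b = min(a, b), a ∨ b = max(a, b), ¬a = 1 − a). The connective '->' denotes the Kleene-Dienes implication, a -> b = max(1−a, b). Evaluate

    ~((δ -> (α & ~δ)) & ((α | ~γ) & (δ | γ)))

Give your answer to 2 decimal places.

0.44

~δ = 1 − 0.24 = 0.76
α & ~δ = min(a, b) on (0.68, 0.76) = 0.68
δ -> (α & ~δ)  [Kleene-Dienes: max(1−a, b)] with a=0.24, b=0.68 → 0.76
~γ = 1 − 0.56 = 0.44
α | ~γ = max(a, b) on (0.68, 0.44) = 0.68
δ | γ = max(a, b) on (0.24, 0.56) = 0.56
(α | ~γ) & (δ | γ) = min(a, b) on (0.68, 0.56) = 0.56
(δ -> (α & ~δ)) & ((α | ~γ) & (δ | γ)) = min(a, b) on (0.76, 0.56) = 0.56
~((δ -> (α & ~δ)) & ((α | ~γ) & (δ | γ))) = 1 − 0.56 = 0.44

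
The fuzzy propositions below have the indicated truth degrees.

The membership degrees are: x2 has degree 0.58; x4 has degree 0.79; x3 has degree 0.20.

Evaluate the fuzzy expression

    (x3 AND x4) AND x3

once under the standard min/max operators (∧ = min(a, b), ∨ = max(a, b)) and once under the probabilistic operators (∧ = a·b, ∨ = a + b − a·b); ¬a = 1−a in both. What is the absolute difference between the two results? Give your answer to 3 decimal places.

0.168

Under standard min/max:
  x3 AND x4 = min(a, b) on (0.20, 0.79) = 0.20
  (x3 AND x4) AND x3 = min(a, b) on (0.20, 0.20) = 0.20
  → value = 0.2000
Under probabilistic:
  x3 AND x4 = a·b on (0.2000, 0.7900) = 0.1580
  (x3 AND x4) AND x3 = a·b on (0.1580, 0.2000) = 0.0316
  → value = 0.0316
|0.2000 − 0.0316| = 0.168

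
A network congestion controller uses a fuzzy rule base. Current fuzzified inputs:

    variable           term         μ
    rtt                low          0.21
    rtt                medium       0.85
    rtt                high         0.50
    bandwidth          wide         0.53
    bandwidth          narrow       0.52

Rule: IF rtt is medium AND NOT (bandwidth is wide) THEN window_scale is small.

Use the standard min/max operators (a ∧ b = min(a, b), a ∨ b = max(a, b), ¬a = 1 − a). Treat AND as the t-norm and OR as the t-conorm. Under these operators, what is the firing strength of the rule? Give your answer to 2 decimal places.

firing strength: medium=0.85, ¬wide=1−0.53=0.47; AND[min(a, b)] → w = 0.47

0.47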